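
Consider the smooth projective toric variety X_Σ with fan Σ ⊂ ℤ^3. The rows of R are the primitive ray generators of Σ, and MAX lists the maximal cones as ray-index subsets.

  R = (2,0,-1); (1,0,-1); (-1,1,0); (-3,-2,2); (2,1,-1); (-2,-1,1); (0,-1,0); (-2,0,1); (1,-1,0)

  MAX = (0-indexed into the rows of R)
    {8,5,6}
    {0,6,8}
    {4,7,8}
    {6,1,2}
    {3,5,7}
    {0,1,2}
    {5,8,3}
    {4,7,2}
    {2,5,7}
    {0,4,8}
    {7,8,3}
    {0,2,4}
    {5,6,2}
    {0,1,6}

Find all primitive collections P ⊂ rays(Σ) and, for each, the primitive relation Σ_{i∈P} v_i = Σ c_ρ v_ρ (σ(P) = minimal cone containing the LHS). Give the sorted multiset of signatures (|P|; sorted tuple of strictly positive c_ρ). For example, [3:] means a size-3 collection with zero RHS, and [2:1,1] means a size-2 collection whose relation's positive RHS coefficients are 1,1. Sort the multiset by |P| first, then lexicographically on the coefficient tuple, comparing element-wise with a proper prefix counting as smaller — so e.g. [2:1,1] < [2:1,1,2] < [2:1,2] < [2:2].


Primitive collections (17):

  P = {0,7}:  v_{0} + v_{7} = 0 ; sig = [2:]
  P = {2,8}:  v_{2} + v_{8} = 0 ; sig = [2:]
  P = {4,5}:  v_{4} + v_{5} = 0 ; sig = [2:]
  P = {0,5}:  v_{0} + v_{5} = v_{6} ; sig = [2:1]
  P = {4,6}:  v_{4} + v_{6} = v_{0} ; sig = [2:1]
  P = {6,7}:  v_{6} + v_{7} = v_{5} ; sig = [2:1]
  P = {0,3}:  v_{0} + v_{3} = v_{5} + v_{8} ; sig = [2:1,1]
  P = {1,3}:  v_{1} + v_{3} = v_{5} + v_{6} ; sig = [2:1,1]
  P = {1,7}:  v_{1} + v_{7} = v_{2} + v_{6} ; sig = [2:1,1]
  P = {1,8}:  v_{1} + v_{8} = v_{0} + v_{6} ; sig = [2:1,1]
  P = {2,3}:  v_{2} + v_{3} = v_{5} + v_{7} ; sig = [2:1,1]
  P = {3,4}:  v_{3} + v_{4} = v_{7} + v_{8} ; sig = [2:1,1]
  P = {1,4}:  v_{1} + v_{4} = 2·v_{0} + v_{2} ; sig = [2:1,2]
  P = {1,5}:  v_{1} + v_{5} = v_{2} + 2·v_{6} ; sig = [2:1,2]
  P = {3,6}:  v_{3} + v_{6} = 2·v_{5} + v_{8} ; sig = [2:1,2]
  P = {0,2,6}:  v_{0} + v_{2} + v_{6} = v_{1} ; sig = [3:1]
  P = {5,7,8}:  v_{5} + v_{7} + v_{8} = v_{3} ; sig = [3:1]

so the primitive-relation signature multiset is
{ [2:] ×3,  [2:1] ×3,  [2:1,1] ×6,  [2:1,2] ×3,  [3:1] ×2 }


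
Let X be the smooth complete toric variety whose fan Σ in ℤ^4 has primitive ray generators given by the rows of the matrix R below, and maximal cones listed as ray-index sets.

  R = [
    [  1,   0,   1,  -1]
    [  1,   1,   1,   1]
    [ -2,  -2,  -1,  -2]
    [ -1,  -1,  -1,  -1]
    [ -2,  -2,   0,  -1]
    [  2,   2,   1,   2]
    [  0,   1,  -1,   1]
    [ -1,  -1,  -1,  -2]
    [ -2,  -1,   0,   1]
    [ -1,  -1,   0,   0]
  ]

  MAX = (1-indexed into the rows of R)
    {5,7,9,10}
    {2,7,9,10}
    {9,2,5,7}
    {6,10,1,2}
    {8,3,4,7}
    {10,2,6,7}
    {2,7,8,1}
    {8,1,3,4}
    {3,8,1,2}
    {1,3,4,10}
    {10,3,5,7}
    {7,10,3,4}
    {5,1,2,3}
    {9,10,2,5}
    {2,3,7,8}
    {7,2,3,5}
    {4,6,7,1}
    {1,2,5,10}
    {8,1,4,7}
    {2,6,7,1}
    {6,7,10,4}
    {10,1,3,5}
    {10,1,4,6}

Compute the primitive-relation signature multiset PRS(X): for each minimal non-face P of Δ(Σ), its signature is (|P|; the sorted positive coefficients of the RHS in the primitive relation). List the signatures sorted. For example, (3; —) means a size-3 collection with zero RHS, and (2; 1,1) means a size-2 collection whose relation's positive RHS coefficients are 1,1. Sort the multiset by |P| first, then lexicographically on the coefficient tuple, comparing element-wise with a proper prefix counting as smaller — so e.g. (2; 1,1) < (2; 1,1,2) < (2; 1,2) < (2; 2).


The 17 primitive collections of Σ (r=10, n=4):

  {2,4}:  v_{2} + v_{4} = 0  ⇒ sig = (2; —)
  {3,6}:  v_{3} + v_{6} = 0  ⇒ sig = (2; —)
  {8,10}:  v_{8} + v_{10} = v_{3}  ⇒ sig = (2; 1)
  {1,9}:  v_{1} + v_{9} = v_{2} + v_{5}  ⇒ sig = (2; 1,1)
  {4,5}:  v_{4} + v_{5} = v_{3} + v_{10}  ⇒ sig = (2; 1,1)
  {5,6}:  v_{5} + v_{6} = v_{2} + v_{10}  ⇒ sig = (2; 1,1)
  {6,8}:  v_{6} + v_{8} = v_{1} + v_{7}  ⇒ sig = (2; 1,1)
  {4,9}:  v_{4} + v_{9} = v_{5} + v_{7} + v_{10}  ⇒ sig = (2; 1,1,1)
  {8,9}:  v_{8} + v_{9} = v_{2} + v_{3} + v_{5} + v_{7}  ⇒ sig = (2; 1,1,1,1)
  {3,9}:  v_{3} + v_{9} = 2·v_{5} + v_{7}  ⇒ sig = (2; 1,2)
  {5,8}:  v_{5} + v_{8} = v_{2} + 2·v_{3}  ⇒ sig = (2; 1,2)
  {6,9}:  v_{6} + v_{9} = 2·v_{2} + v_{7} + 2·v_{10}  ⇒ sig = (2; 1,2,2)
  {1,7,10}:  v_{1} + v_{7} + v_{10} = 0  ⇒ sig = (3; —)
  {1,3,7}:  v_{1} + v_{3} + v_{7} = v_{8}  ⇒ sig = (3; 1)
  {2,3,10}:  v_{2} + v_{3} + v_{10} = v_{5}  ⇒ sig = (3; 1)
  {1,5,7}:  v_{1} + v_{5} + v_{7} = v_{2} + v_{3}  ⇒ sig = (3; 1,1)
  {2,5,7,10}:  v_{2} + v_{5} + v_{7} + v_{10} = v_{9}  ⇒ sig = (4; 1)

Hence PRS(X_Σ) =
{ (2; —) ×2,  (2; 1),  (2; 1,1) ×4,  (2; 1,1,1),  (2; 1,1,1,1),  (2; 1,2) ×2,  (2; 1,2,2),  (3; —),  (3; 1) ×2,  (3; 1,1),  (4; 1) }


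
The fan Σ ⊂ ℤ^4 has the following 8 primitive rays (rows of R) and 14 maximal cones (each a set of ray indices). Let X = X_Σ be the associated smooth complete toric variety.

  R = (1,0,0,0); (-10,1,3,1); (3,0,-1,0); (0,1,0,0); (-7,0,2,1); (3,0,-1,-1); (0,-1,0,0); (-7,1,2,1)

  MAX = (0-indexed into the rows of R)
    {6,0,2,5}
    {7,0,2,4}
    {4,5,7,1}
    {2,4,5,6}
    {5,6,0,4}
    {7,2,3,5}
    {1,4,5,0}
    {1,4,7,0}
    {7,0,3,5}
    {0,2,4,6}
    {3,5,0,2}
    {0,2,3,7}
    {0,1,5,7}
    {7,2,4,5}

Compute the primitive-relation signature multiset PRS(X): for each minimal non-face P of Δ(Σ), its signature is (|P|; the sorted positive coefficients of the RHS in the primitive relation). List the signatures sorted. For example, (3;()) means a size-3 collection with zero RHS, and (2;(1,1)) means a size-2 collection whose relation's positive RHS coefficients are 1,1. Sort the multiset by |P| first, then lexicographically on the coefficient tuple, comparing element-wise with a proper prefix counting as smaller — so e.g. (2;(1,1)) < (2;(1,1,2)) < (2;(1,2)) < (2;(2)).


|primitive collections| = 9. Relations:

  {3,6}:  v_{3} + v_{6} = 0  →  sig = (2;())
  {1,2}:  v_{1} + v_{2} = v_{7}  →  sig = (2;(1))
  {3,4}:  v_{3} + v_{4} = v_{7}  →  sig = (2;(1))
  {6,7}:  v_{6} + v_{7} = v_{4}  →  sig = (2;(1))
  {1,3}:  v_{1} + v_{3} = v_{0} + v_{5} + 2·v_{7}  →  sig = (2;(1,1,2))
  {1,6}:  v_{1} + v_{6} = v_{0} + 2·v_{4} + v_{5}  →  sig = (2;(1,1,2))
  {0,2,4,5}:  v_{0} + v_{2} + v_{4} + v_{5} = 0  →  sig = (4;())
  {0,2,5,7}:  v_{0} + v_{2} + v_{5} + v_{7} = v_{3}  →  sig = (4;(1))
  {0,4,5,7}:  v_{0} + v_{4} + v_{5} + v_{7} = v_{1}  →  sig = (4;(1))

so the primitive-relation signature multiset is
    |P|=2: 6 collections, coeffs (), (1), (1), (1), (1,1,2), (1,1,2)
    |P|=4: 3 collections, coeffs (), (1), (1)


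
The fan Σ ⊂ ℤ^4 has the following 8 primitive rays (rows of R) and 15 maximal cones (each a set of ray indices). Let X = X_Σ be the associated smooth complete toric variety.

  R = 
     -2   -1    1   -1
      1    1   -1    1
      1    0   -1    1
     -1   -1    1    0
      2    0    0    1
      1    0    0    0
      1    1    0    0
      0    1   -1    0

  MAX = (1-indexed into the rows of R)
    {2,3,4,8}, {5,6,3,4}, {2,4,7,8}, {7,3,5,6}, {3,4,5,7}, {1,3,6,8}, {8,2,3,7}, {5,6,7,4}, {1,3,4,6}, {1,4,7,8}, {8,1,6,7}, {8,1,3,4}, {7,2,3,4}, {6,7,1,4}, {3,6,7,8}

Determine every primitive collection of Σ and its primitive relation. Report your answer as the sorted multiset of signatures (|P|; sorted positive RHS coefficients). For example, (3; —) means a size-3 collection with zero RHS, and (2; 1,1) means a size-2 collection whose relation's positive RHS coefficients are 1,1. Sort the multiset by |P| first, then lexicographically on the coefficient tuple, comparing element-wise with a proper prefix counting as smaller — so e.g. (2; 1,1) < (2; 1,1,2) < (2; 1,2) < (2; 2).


Minimal non-faces — 9 found among 8 rays, 15 max cones:

  P={1,2}:  v_{1} + v_{2} = v_{4} + v_{8} ; sig = (2; 1,1)
  P={1,5}:  v_{1} + v_{5} = v_{4} + v_{6} ; sig = (2; 1,1)
  P={2,6}:  v_{2} + v_{6} = v_{3} + v_{7} ; sig = (2; 1,1)
  P={5,8}:  v_{5} + v_{8} = v_{3} + v_{7} ; sig = (2; 1,1)
  P={2,5}:  v_{2} + v_{5} = 2·v_{3} + v_{4} + 2·v_{7} ; sig = (2; 1,2,2)
  P={1,3,7}:  v_{1} + v_{3} + v_{7} = 0 ; sig = (3; —)
  P={4,6,8}:  v_{4} + v_{6} + v_{8} = 0 ; sig = (3; —)
  P={3,4,6,7}:  v_{3} + v_{4} + v_{6} + v_{7} = v_{5} ; sig = (4; 1)
  P={3,4,7,8}:  v_{3} + v_{4} + v_{7} + v_{8} = v_{2} ; sig = (4; 1)

Hence PRS(X_Σ) =
{ (2; 1,1) ×4,  (2; 1,2,2),  (3; —) ×2,  (4; 1) ×2 }


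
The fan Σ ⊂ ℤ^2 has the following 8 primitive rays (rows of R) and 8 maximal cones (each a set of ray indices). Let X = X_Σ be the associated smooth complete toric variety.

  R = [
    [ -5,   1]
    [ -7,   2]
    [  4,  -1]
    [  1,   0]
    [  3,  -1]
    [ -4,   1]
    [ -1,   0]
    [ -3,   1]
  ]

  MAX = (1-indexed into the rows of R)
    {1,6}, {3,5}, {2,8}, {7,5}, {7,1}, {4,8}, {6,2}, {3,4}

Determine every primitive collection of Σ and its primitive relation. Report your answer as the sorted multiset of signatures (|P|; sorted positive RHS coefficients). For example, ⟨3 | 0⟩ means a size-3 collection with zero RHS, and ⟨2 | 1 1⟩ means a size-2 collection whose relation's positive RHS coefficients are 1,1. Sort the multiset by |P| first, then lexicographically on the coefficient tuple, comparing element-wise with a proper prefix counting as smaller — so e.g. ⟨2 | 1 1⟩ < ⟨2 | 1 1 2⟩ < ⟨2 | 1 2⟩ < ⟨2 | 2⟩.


20 collections generate NE(X_Σ); each relation:

  {3,6}:  v_{3} + v_{6} = 0 ; sig = ⟨2 | 0⟩
  {4,7}:  v_{4} + v_{7} = 0 ; sig = ⟨2 | 0⟩
  {5,8}:  v_{5} + v_{8} = 0 ; sig = ⟨2 | 0⟩
  {1,3}:  v_{1} + v_{3} = v_{7} ; sig = ⟨2 | 1⟩
  {1,4}:  v_{1} + v_{4} = v_{6} ; sig = ⟨2 | 1⟩
  {2,3}:  v_{2} + v_{3} = v_{8} ; sig = ⟨2 | 1⟩
  {2,5}:  v_{2} + v_{5} = v_{6} ; sig = ⟨2 | 1⟩
  {3,7}:  v_{3} + v_{7} = v_{5} ; sig = ⟨2 | 1⟩
  {3,8}:  v_{3} + v_{8} = v_{4} ; sig = ⟨2 | 1⟩
  {4,5}:  v_{4} + v_{5} = v_{3} ; sig = ⟨2 | 1⟩
  {4,6}:  v_{4} + v_{6} = v_{8} ; sig = ⟨2 | 1⟩
  {5,6}:  v_{5} + v_{6} = v_{7} ; sig = ⟨2 | 1⟩
  {6,7}:  v_{6} + v_{7} = v_{1} ; sig = ⟨2 | 1⟩
  {6,8}:  v_{6} + v_{8} = v_{2} ; sig = ⟨2 | 1⟩
  {7,8}:  v_{7} + v_{8} = v_{6} ; sig = ⟨2 | 1⟩
  {1,5}:  v_{1} + v_{5} = 2·v_{7} ; sig = ⟨2 | 2⟩
  {1,8}:  v_{1} + v_{8} = 2·v_{6} ; sig = ⟨2 | 2⟩
  {2,4}:  v_{2} + v_{4} = 2·v_{8} ; sig = ⟨2 | 2⟩
  {2,7}:  v_{2} + v_{7} = 2·v_{6} ; sig = ⟨2 | 2⟩
  {1,2}:  v_{1} + v_{2} = 3·v_{6} ; sig = ⟨2 | 3⟩

Hence PRS(X_Σ) =
    ⟨2 | 0⟩
    ⟨2 | 0⟩
    ⟨2 | 0⟩
    ⟨2 | 1⟩
    ⟨2 | 1⟩
    ⟨2 | 1⟩
    ⟨2 | 1⟩
    ⟨2 | 1⟩
    ⟨2 | 1⟩
    ⟨2 | 1⟩
    ⟨2 | 1⟩
    ⟨2 | 1⟩
    ⟨2 | 1⟩
    ⟨2 | 1⟩
    ⟨2 | 1⟩
    ⟨2 | 2⟩
    ⟨2 | 2⟩
    ⟨2 | 2⟩
    ⟨2 | 2⟩
    ⟨2 | 3⟩


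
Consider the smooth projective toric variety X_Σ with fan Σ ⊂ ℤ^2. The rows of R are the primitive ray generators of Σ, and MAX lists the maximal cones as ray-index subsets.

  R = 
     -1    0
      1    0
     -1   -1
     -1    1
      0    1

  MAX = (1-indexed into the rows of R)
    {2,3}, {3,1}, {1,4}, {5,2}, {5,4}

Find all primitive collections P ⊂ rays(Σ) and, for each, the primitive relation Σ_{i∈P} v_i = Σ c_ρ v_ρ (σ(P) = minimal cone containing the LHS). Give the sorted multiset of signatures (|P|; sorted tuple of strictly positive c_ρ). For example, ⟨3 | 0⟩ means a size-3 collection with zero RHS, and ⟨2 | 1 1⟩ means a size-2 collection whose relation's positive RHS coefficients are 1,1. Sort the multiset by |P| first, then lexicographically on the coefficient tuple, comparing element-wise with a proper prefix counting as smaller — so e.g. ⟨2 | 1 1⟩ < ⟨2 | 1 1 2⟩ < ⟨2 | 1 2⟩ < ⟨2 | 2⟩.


The 5 primitive collections of Σ (r=5, n=2):

  P={1,2}:  v_{1} + v_{2} = 0  ⟹  sig = ⟨2 | 0⟩
  P={1,5}:  v_{1} + v_{5} = v_{4}  ⟹  sig = ⟨2 | 1⟩
  P={2,4}:  v_{2} + v_{4} = v_{5}  ⟹  sig = ⟨2 | 1⟩
  P={3,5}:  v_{3} + v_{5} = v_{1}  ⟹  sig = ⟨2 | 1⟩
  P={3,4}:  v_{3} + v_{4} = 2·v_{1}  ⟹  sig = ⟨2 | 2⟩

Hence PRS(X_Σ) =
    ⟨2 | 0⟩
    ⟨2 | 1⟩
    ⟨2 | 1⟩
    ⟨2 | 1⟩
    ⟨2 | 2⟩


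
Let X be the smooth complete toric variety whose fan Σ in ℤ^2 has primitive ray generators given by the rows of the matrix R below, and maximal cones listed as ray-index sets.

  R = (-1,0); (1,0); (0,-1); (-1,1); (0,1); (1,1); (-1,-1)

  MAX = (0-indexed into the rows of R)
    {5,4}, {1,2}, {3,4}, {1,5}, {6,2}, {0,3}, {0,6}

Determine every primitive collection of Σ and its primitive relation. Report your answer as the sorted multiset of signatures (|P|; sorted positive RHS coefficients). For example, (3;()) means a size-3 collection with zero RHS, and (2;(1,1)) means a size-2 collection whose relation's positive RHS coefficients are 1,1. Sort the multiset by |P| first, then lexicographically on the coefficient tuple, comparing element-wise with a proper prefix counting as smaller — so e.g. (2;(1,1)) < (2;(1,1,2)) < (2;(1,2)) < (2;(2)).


Δ(Σ) — 7 vertices, 14 min non-faces:

  P={0,1}:  v_{0} + v_{1} = 0  →  sig = (2;())
  P={2,4}:  v_{2} + v_{4} = 0  →  sig = (2;())
  P={5,6}:  v_{5} + v_{6} = 0  →  sig = (2;())
  P={0,2}:  v_{0} + v_{2} = v_{6}  →  sig = (2;(1))
  P={0,4}:  v_{0} + v_{4} = v_{3}  →  sig = (2;(1))
  P={0,5}:  v_{0} + v_{5} = v_{4}  →  sig = (2;(1))
  P={1,3}:  v_{1} + v_{3} = v_{4}  →  sig = (2;(1))
  P={1,4}:  v_{1} + v_{4} = v_{5}  →  sig = (2;(1))
  P={1,6}:  v_{1} + v_{6} = v_{2}  →  sig = (2;(1))
  P={2,3}:  v_{2} + v_{3} = v_{0}  →  sig = (2;(1))
  P={2,5}:  v_{2} + v_{5} = v_{1}  →  sig = (2;(1))
  P={4,6}:  v_{4} + v_{6} = v_{0}  →  sig = (2;(1))
  P={3,5}:  v_{3} + v_{5} = 2·v_{4}  →  sig = (2;(2))
  P={3,6}:  v_{3} + v_{6} = 2·v_{0}  →  sig = (2;(2))

Hence PRS(X_Σ) =
{ (2;()) ×3,  (2;(1)) ×9,  (2;(2)) ×2 }


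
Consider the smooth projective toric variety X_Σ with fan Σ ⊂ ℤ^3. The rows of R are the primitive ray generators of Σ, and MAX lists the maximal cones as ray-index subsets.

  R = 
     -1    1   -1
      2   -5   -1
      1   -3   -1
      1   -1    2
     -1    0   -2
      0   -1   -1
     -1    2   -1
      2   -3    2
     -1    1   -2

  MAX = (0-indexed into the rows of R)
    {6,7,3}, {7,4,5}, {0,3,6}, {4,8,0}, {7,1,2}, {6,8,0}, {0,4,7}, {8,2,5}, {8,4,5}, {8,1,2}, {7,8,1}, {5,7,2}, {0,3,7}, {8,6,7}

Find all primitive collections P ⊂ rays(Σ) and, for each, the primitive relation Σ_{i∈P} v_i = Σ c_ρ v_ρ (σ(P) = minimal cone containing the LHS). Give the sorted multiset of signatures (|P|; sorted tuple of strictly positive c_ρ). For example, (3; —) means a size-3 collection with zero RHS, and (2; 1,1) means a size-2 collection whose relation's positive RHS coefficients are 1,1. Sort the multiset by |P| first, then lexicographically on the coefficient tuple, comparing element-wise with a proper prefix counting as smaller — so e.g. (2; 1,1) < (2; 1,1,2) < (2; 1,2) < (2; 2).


Σ has 20 primitive collections:

  • {3,8}:  v_{3} + v_{8} = 0 ; sig = (2; —)
  • {0,5}:  v_{0} + v_{5} = v_{4} ; sig = (2; 1)
  • {5,6}:  v_{5} + v_{6} = v_{8} ; sig = (2; 1)
  • {0,1}:  v_{0} + v_{1} = v_{2} + v_{5} ; sig = (2; 1,1)
  • {1,3}:  v_{1} + v_{3} = v_{2} + v_{7} ; sig = (2; 1,1)
  • {2,3}:  v_{2} + v_{3} = v_{5} + v_{7} ; sig = (2; 1,1)
  • {3,5}:  v_{3} + v_{5} = v_{0} + v_{7} ; sig = (2; 1,1)
  • {4,6}:  v_{4} + v_{6} = v_{0} + v_{8} ; sig = (2; 1,1)
  • {1,4}:  v_{1} + v_{4} = v_{2} + 2·v_{5} ; sig = (2; 1,2)
  • {2,6}:  v_{2} + v_{6} = v_{7} + 2·v_{8} ; sig = (2; 1,2)
  • {3,4}:  v_{3} + v_{4} = 2·v_{0} + v_{7} ; sig = (2; 1,2)
  • {0,2}:  v_{0} + v_{2} = 2·v_{5} ; sig = (2; 2)
  • {1,5}:  v_{1} + v_{5} = 2·v_{2} ; sig = (2; 2)
  • {1,6}:  v_{1} + v_{6} = 2·v_{7} + 3·v_{8} ; sig = (2; 2,3)
  • {2,4}:  v_{2} + v_{4} = 3·v_{5} ; sig = (2; 3)
  • {0,6,7}:  v_{0} + v_{6} + v_{7} = 0 ; sig = (3; —)
  • {0,7,8}:  v_{0} + v_{7} + v_{8} = v_{5} ; sig = (3; 1)
  • {2,7,8}:  v_{2} + v_{7} + v_{8} = v_{1} ; sig = (3; 1)
  • {5,7,8}:  v_{5} + v_{7} + v_{8} = v_{2} ; sig = (3; 1)
  • {4,7,8}:  v_{4} + v_{7} + v_{8} = 2·v_{5} ; sig = (3; 2)

so the primitive-relation signature multiset is
    |P|=2: 15 collections, coeffs (), (1), (1), (1,1), (1,1), (1,1), (1,1), (1,1), (1,2), (1,2), (1,2), (2), (2), (2,3), (3)
    |P|=3: 5 collections, coeffs (), (1), (1), (1), (2)


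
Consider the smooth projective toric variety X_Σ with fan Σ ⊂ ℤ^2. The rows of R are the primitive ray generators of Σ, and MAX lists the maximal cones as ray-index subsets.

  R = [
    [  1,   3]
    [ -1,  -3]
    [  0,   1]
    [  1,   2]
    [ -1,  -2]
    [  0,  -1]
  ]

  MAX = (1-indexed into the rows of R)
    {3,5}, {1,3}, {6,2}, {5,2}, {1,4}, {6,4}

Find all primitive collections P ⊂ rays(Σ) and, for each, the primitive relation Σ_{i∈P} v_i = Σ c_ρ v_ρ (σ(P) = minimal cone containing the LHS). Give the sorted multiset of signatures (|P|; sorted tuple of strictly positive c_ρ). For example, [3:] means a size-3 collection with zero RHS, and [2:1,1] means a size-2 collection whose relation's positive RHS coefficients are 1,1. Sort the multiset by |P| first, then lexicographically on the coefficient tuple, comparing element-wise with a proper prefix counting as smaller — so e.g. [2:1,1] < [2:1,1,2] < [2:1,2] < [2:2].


Minimal non-faces — 9 found among 6 rays, 6 max cones:

  • {1,2}:  v_{1} + v_{2} = 0  ⇒ sig = [2:]
  • {3,6}:  v_{3} + v_{6} = 0  ⇒ sig = [2:]
  • {4,5}:  v_{4} + v_{5} = 0  ⇒ sig = [2:]
  • {1,5}:  v_{1} + v_{5} = v_{3}  ⇒ sig = [2:1]
  • {1,6}:  v_{1} + v_{6} = v_{4}  ⇒ sig = [2:1]
  • {2,3}:  v_{2} + v_{3} = v_{5}  ⇒ sig = [2:1]
  • {2,4}:  v_{2} + v_{4} = v_{6}  ⇒ sig = [2:1]
  • {3,4}:  v_{3} + v_{4} = v_{1}  ⇒ sig = [2:1]
  • {5,6}:  v_{5} + v_{6} = v_{2}  ⇒ sig = [2:1]

so the primitive-relation signature multiset is
    |P|=2: 9 collections, coeffs (), (), (), (1), (1), (1), (1), (1), (1)


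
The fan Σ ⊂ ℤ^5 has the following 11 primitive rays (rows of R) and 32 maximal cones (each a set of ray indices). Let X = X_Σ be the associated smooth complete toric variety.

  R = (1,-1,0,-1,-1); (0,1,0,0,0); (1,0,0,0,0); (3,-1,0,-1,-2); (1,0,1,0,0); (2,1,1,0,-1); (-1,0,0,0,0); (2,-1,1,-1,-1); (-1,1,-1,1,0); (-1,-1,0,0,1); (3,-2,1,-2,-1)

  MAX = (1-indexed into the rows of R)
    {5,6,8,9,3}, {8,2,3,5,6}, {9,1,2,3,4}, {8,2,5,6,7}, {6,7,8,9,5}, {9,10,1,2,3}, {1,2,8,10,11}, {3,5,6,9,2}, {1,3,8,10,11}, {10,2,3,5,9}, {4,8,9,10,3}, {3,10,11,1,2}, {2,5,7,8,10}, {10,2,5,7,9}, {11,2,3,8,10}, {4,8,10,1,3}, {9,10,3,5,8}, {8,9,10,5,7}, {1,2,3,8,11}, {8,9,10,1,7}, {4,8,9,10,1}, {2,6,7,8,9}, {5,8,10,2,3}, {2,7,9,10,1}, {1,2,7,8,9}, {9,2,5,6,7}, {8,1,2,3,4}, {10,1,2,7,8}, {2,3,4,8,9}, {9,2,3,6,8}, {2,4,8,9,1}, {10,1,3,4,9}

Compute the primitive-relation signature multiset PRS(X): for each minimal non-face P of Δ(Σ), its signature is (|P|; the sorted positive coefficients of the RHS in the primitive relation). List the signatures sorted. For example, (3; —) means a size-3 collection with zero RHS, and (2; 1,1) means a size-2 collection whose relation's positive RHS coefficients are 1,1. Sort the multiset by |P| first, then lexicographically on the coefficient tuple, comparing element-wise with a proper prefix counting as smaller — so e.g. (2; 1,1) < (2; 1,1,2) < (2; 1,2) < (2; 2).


17 collections generate NE(X_Σ); each relation:

  P = {3,7}:  v_{3} + v_{7} = 0  so sig = (2; —)
  P = {1,5}:  v_{1} + v_{5} = v_{8}  so sig = (2; 1)
  P = {6,10}:  v_{6} + v_{10} = v_{5}  so sig = (2; 1)
  P = {9,11}:  v_{9} + v_{11} = v_{1} + v_{3}  so sig = (2; 1,1)
  P = {4,7}:  v_{4} + v_{7} = v_{1} + v_{8} + v_{9}  so sig = (2; 1,1,1)
  P = {7,11}:  v_{7} + v_{11} = v_{1} + v_{2} + v_{8} + v_{10}  so sig = (2; 1,1,1,1)
  P = {5,11}:  v_{5} + v_{11} = v_{2} + v_{3} + 2·v_{8} + v_{10}  so sig = (2; 1,1,1,2)
  P = {1,6}:  v_{1} + v_{6} = v_{2} + 2·v_{8} + v_{9}  so sig = (2; 1,1,2)
  P = {4,5}:  v_{4} + v_{5} = v_{3} + 2·v_{8} + v_{9}  so sig = (2; 1,1,2)
  P = {6,11}:  v_{6} + v_{11} = v_{2} + v_{3} + 2·v_{8}  so sig = (2; 1,1,2)
  P = {4,6}:  v_{4} + v_{6} = v_{2} + v_{3} + 3·v_{8} + 2·v_{9}  so sig = (2; 1,1,2,3)
  P = {4,11}:  v_{4} + v_{11} = 2·v_{1} + 2·v_{3} + v_{8}  so sig = (2; 1,2,2)
  P = {2,4,10}:  v_{2} + v_{4} + v_{10} = v_{1} + v_{3}  so sig = (3; 1,1)
  P = {2,8,9,10}:  v_{2} + v_{8} + v_{9} + v_{10} = 0  so sig = (4; —)
  P = {1,3,8,9}:  v_{1} + v_{3} + v_{8} + v_{9} = v_{4}  so sig = (4; 1)
  P = {2,5,8,9}:  v_{2} + v_{5} + v_{8} + v_{9} = v_{6}  so sig = (4; 1)
  P = {1,2,3,8,10}:  v_{1} + v_{2} + v_{3} + v_{8} + v_{10} = v_{11}  so sig = (5; 1)

Hence PRS(X_Σ) =
    (2; —)
    (2; 1)
    (2; 1)
    (2; 1,1)
    (2; 1,1,1)
    (2; 1,1,1,1)
    (2; 1,1,1,2)
    (2; 1,1,2)
    (2; 1,1,2)
    (2; 1,1,2)
    (2; 1,1,2,3)
    (2; 1,2,2)
    (3; 1,1)
    (4; —)
    (4; 1)
    (4; 1)
    (5; 1)


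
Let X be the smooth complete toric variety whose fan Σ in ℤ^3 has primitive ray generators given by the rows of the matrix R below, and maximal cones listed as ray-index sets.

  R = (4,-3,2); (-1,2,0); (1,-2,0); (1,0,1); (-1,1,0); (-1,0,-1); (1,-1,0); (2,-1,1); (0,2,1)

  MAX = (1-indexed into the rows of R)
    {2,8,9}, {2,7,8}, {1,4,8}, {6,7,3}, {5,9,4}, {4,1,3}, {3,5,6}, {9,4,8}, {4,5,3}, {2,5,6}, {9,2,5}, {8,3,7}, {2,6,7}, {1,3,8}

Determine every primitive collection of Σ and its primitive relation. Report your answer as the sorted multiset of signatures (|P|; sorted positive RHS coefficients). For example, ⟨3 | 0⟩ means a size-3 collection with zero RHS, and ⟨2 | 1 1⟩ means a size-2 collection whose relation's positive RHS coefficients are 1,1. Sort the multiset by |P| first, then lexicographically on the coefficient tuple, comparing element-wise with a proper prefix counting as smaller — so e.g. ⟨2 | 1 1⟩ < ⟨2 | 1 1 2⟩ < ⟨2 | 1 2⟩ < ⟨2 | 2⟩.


16 collections generate NE(X_Σ); each relation:

  P = {2,3}:  v_{2} + v_{3} = 0  ⟹  sig = ⟨2 | 0⟩
  P = {4,6}:  v_{4} + v_{6} = 0  ⟹  sig = ⟨2 | 0⟩
  P = {5,7}:  v_{5} + v_{7} = 0  ⟹  sig = ⟨2 | 0⟩
  P = {2,4}:  v_{2} + v_{4} = v_{9}  ⟹  sig = ⟨2 | 1⟩
  P = {3,9}:  v_{3} + v_{9} = v_{4}  ⟹  sig = ⟨2 | 1⟩
  P = {4,7}:  v_{4} + v_{7} = v_{8}  ⟹  sig = ⟨2 | 1⟩
  P = {5,8}:  v_{5} + v_{8} = v_{4}  ⟹  sig = ⟨2 | 1⟩
  P = {6,8}:  v_{6} + v_{8} = v_{7}  ⟹  sig = ⟨2 | 1⟩
  P = {6,9}:  v_{6} + v_{9} = v_{2}  ⟹  sig = ⟨2 | 1⟩
  P = {1,2}:  v_{1} + v_{2} = v_{4} + v_{8}  ⟹  sig = ⟨2 | 1 1⟩
  P = {1,6}:  v_{1} + v_{6} = v_{3} + v_{8}  ⟹  sig = ⟨2 | 1 1⟩
  P = {7,9}:  v_{7} + v_{9} = v_{2} + v_{8}  ⟹  sig = ⟨2 | 1 1⟩
  P = {1,5}:  v_{1} + v_{5} = v_{3} + 2·v_{4}  ⟹  sig = ⟨2 | 1 2⟩
  P = {1,7}:  v_{1} + v_{7} = v_{3} + 2·v_{8}  ⟹  sig = ⟨2 | 1 2⟩
  P = {1,9}:  v_{1} + v_{9} = 2·v_{4} + v_{8}  ⟹  sig = ⟨2 | 1 2⟩
  P = {3,4,8}:  v_{3} + v_{4} + v_{8} = v_{1}  ⟹  sig = ⟨3 | 1⟩

Sorted signature multiset PRS(X):
[⟨2 | 0⟩, ⟨2 | 0⟩, ⟨2 | 0⟩, ⟨2 | 1⟩, ⟨2 | 1⟩, ⟨2 | 1⟩, ⟨2 | 1⟩, ⟨2 | 1⟩, ⟨2 | 1⟩, ⟨2 | 1 1⟩, ⟨2 | 1 1⟩, ⟨2 | 1 1⟩, ⟨2 | 1 2⟩, ⟨2 | 1 2⟩, ⟨2 | 1 2⟩, ⟨3 | 1⟩]


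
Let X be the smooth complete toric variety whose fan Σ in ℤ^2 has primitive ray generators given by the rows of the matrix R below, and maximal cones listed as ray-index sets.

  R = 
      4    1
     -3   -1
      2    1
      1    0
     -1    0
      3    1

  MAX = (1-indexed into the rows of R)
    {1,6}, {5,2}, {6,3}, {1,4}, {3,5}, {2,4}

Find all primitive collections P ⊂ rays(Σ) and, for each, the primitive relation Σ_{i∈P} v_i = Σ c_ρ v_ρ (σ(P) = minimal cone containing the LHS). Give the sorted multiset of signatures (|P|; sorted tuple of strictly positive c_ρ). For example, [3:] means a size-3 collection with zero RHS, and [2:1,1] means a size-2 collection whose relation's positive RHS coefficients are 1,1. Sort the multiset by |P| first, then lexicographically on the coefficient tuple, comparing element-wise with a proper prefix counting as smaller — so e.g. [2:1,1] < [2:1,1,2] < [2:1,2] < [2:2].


Primitive collections (9):

  • {2,6}:  v_{2} + v_{6} = 0  ⇒ sig = [2:]
  • {4,5}:  v_{4} + v_{5} = 0  ⇒ sig = [2:]
  • {1,2}:  v_{1} + v_{2} = v_{4}  ⇒ sig = [2:1]
  • {1,5}:  v_{1} + v_{5} = v_{6}  ⇒ sig = [2:1]
  • {2,3}:  v_{2} + v_{3} = v_{5}  ⇒ sig = [2:1]
  • {3,4}:  v_{3} + v_{4} = v_{6}  ⇒ sig = [2:1]
  • {4,6}:  v_{4} + v_{6} = v_{1}  ⇒ sig = [2:1]
  • {5,6}:  v_{5} + v_{6} = v_{3}  ⇒ sig = [2:1]
  • {1,3}:  v_{1} + v_{3} = 2·v_{6}  ⇒ sig = [2:2]

Hence PRS(X_Σ) =
[[2:], [2:], [2:1], [2:1], [2:1], [2:1], [2:1], [2:1], [2:2]]


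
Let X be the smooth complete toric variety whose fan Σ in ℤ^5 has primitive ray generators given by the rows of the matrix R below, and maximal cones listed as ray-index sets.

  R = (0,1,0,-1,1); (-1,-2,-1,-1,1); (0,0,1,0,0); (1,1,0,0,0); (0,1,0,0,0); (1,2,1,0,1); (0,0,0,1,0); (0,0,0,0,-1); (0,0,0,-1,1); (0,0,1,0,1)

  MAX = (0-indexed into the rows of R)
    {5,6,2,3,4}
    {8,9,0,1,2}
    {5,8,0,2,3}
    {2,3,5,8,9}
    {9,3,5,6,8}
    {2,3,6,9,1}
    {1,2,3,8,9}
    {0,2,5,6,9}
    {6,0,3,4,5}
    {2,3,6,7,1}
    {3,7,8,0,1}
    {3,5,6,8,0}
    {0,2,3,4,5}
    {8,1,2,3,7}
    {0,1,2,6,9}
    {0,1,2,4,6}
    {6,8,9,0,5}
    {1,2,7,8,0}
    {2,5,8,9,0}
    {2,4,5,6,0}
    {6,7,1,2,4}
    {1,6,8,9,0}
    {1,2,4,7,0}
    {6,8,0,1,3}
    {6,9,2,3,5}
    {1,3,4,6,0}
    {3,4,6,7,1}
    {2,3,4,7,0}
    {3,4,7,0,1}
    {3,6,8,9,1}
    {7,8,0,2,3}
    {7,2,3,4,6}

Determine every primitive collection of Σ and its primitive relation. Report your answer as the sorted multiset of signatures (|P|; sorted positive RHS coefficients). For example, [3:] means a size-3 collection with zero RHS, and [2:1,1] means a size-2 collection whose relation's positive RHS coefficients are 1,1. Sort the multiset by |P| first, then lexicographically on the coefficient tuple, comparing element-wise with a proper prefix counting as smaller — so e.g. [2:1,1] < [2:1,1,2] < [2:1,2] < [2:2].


The 12 primitive collections of Σ (r=10, n=5):

  P = {4,8}:  v_{4} + v_{8} = v_{0}  →  sig = [2:1]
  P = {7,9}:  v_{7} + v_{9} = v_{2}  →  sig = [2:1]
  P = {4,9}:  v_{4} + v_{9} = v_{0} + v_{2} + v_{6}  →  sig = [2:1,1,1]
  P = {5,7}:  v_{5} + v_{7} = v_{2} + v_{3} + v_{4}  →  sig = [2:1,1,1]
  P = {1,5}:  v_{1} + v_{5} = v_{6} + 2·v_{8}  →  sig = [2:1,2]
  P = {6,7,8}:  v_{6} + v_{7} + v_{8} = 0  →  sig = [3:]
  P = {0,6,7}:  v_{0} + v_{6} + v_{7} = v_{4}  →  sig = [3:1]
  P = {2,6,8}:  v_{2} + v_{6} + v_{8} = v_{9}  →  sig = [3:1]
  P = {0,3,9}:  v_{0} + v_{3} + v_{9} = v_{5} + v_{8}  →  sig = [3:1,1]
  P = {0,2,3,6}:  v_{0} + v_{2} + v_{3} + v_{6} = v_{5}  →  sig = [4:1]
  P = {1,2,3,4}:  v_{1} + v_{2} + v_{3} + v_{4} = v_{8}  →  sig = [4:1]
  P = {0,1,2,3}:  v_{0} + v_{1} + v_{2} + v_{3} = 2·v_{8}  →  sig = [4:2]

Hence PRS(X_Σ) =
[[2:1], [2:1], [2:1,1,1], [2:1,1,1], [2:1,2], [3:], [3:1], [3:1], [3:1,1], [4:1], [4:1], [4:2]]


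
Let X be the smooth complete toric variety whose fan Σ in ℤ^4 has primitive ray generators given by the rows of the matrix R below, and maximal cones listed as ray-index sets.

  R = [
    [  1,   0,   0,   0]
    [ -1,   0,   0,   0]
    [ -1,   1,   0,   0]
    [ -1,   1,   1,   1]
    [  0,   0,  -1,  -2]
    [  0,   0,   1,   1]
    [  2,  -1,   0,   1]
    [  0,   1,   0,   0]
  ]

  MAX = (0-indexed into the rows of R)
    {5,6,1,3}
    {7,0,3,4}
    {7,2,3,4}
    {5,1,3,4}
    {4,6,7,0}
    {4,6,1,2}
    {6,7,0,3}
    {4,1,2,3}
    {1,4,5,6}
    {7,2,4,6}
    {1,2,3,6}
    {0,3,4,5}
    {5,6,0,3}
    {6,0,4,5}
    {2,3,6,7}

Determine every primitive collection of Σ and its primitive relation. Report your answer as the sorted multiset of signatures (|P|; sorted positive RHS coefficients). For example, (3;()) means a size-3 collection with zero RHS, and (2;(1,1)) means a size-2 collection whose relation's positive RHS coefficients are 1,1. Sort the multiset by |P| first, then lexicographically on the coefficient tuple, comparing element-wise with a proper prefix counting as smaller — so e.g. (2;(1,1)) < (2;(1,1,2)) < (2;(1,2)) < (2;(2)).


The 6 primitive collections of Σ (r=8, n=4):

  P = {0,1}:  v_{0} + v_{1} = 0  so sig = (2;())
  P = {0,2}:  v_{0} + v_{2} = v_{7}  so sig = (2;(1))
  P = {1,7}:  v_{1} + v_{7} = v_{2}  so sig = (2;(1))
  P = {2,5}:  v_{2} + v_{5} = v_{3}  so sig = (2;(1))
  P = {5,7}:  v_{5} + v_{7} = v_{0} + v_{3}  so sig = (2;(1,1))
  P = {3,4,6}:  v_{3} + v_{4} + v_{6} = v_{0}  so sig = (3;(1))

so the primitive-relation signature multiset is
    |P|=2: 5 collections, coeffs (), (1), (1), (1), (1,1)
    |P|=3: 1 collection, coeffs (1)


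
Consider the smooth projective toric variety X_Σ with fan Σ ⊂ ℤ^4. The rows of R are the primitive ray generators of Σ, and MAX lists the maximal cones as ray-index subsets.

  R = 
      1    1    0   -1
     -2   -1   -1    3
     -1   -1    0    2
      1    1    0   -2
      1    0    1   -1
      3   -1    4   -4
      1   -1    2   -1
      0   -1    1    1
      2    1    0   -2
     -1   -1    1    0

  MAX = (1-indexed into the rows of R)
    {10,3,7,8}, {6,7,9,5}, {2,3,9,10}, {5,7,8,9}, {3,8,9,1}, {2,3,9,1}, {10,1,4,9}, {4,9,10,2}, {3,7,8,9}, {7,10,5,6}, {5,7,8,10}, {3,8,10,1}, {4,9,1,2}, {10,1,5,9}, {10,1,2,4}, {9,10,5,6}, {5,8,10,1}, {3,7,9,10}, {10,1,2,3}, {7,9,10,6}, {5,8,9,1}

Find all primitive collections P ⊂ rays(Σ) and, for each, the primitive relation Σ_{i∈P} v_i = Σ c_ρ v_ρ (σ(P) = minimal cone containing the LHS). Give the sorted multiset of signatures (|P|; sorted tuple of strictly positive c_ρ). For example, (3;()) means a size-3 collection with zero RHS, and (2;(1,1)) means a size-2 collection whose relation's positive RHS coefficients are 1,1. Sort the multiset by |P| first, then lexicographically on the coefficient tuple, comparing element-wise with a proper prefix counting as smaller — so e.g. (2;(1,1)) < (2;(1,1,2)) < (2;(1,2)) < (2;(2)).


18 collections generate NE(X_Σ); each relation:

  P={3,4}:  v_{3} + v_{4} = 0 ; sig = (2;())
  P={2,5}:  v_{2} + v_{5} = v_{3} ; sig = (2;(1))
  P={3,5}:  v_{3} + v_{5} = v_{8} ; sig = (2;(1))
  P={4,8}:  v_{4} + v_{8} = v_{5} ; sig = (2;(1))
  P={4,5}:  v_{4} + v_{5} = v_{1} + v_{9} + v_{10} ; sig = (2;(1,1,1))
  P={4,7}:  v_{4} + v_{7} = v_{5} + v_{9} + v_{10} ; sig = (2;(1,1,1))
  P={2,6}:  v_{2} + v_{6} = v_{3} + v_{7} + v_{9} + v_{10} ; sig = (2;(1,1,1,1))
  P={2,7}:  v_{2} + v_{7} = 2·v_{3} + v_{9} + v_{10} ; sig = (2;(1,1,2))
  P={1,6}:  v_{1} + v_{6} = 3·v_{5} + v_{9} + v_{10} ; sig = (2;(1,1,3))
  P={6,8}:  v_{6} + v_{8} = v_{5} + 2·v_{7} ; sig = (2;(1,2))
  P={1,7}:  v_{1} + v_{7} = 2·v_{5} ; sig = (2;(2))
  P={2,8}:  v_{2} + v_{8} = 2·v_{3} ; sig = (2;(2))
  P={3,6}:  v_{3} + v_{6} = 2·v_{7} ; sig = (2;(2))
  P={4,6}:  v_{4} + v_{6} = 2·v_{5} + 2·v_{9} + 2·v_{10} ; sig = (2;(2,2,2))
  P={8,9,10}:  v_{8} + v_{9} + v_{10} = v_{7} ; sig = (3;(1))
  P={1,2,9,10}:  v_{1} + v_{2} + v_{9} + v_{10} = 0 ; sig = (4;())
  P={1,3,9,10}:  v_{1} + v_{3} + v_{9} + v_{10} = v_{5} ; sig = (4;(1))
  P={5,7,9,10}:  v_{5} + v_{7} + v_{9} + v_{10} = v_{6} ; sig = (4;(1))

so the primitive-relation signature multiset is
    |P|=2: 14 collections, coeffs (), (1), (1), (1), (1,1,1), (1,1,1), (1,1,1,1), (1,1,2), (1,1,3), (1,2), (2), (2), (2), (2,2,2)
    |P|=3: 1 collection, coeffs (1)
    |P|=4: 3 collections, coeffs (), (1), (1)


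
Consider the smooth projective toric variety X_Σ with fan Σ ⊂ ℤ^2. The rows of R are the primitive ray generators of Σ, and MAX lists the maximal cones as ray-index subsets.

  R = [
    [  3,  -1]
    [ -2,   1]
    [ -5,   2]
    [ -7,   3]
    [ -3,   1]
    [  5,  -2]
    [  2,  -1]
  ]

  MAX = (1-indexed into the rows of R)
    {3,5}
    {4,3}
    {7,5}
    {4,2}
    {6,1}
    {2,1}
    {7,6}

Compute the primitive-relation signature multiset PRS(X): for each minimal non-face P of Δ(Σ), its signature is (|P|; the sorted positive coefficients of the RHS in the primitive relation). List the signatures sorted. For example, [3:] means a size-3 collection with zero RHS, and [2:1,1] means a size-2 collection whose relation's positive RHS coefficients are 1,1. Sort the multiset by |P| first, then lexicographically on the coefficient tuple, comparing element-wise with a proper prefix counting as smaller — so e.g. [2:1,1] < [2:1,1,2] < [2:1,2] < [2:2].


|primitive collections| = 14. Relations:

  {1,5}:  v_{1} + v_{5} = 0  ⇒ sig = [2:]
  {2,7}:  v_{2} + v_{7} = 0  ⇒ sig = [2:]
  {3,6}:  v_{3} + v_{6} = 0  ⇒ sig = [2:]
  {1,3}:  v_{1} + v_{3} = v_{2}  ⇒ sig = [2:1]
  {1,7}:  v_{1} + v_{7} = v_{6}  ⇒ sig = [2:1]
  {2,3}:  v_{2} + v_{3} = v_{4}  ⇒ sig = [2:1]
  {2,5}:  v_{2} + v_{5} = v_{3}  ⇒ sig = [2:1]
  {2,6}:  v_{2} + v_{6} = v_{1}  ⇒ sig = [2:1]
  {3,7}:  v_{3} + v_{7} = v_{5}  ⇒ sig = [2:1]
  {4,6}:  v_{4} + v_{6} = v_{2}  ⇒ sig = [2:1]
  {4,7}:  v_{4} + v_{7} = v_{3}  ⇒ sig = [2:1]
  {5,6}:  v_{5} + v_{6} = v_{7}  ⇒ sig = [2:1]
  {1,4}:  v_{1} + v_{4} = 2·v_{2}  ⇒ sig = [2:2]
  {4,5}:  v_{4} + v_{5} = 2·v_{3}  ⇒ sig = [2:2]

Sorted signature multiset PRS(X):
[[2:], [2:], [2:], [2:1], [2:1], [2:1], [2:1], [2:1], [2:1], [2:1], [2:1], [2:1], [2:2], [2:2]]


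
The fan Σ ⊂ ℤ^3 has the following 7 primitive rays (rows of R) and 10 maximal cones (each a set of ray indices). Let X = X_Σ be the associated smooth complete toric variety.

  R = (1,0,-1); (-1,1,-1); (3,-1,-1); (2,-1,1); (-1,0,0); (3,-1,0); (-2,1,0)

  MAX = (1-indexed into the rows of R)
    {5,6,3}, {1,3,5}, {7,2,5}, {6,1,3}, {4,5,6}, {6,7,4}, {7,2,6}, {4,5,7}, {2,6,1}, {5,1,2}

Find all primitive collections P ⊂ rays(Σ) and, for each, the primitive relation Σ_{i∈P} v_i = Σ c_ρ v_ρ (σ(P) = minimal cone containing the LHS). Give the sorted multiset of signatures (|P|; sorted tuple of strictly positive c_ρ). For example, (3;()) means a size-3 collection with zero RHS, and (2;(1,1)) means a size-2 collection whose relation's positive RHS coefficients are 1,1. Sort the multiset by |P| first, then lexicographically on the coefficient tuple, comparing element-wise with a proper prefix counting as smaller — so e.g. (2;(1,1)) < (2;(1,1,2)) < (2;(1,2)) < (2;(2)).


Δ(Σ) — 7 vertices, 9 min non-faces:

  P={1,4}:  v_{1} + v_{4} = v_{6} ; sig = (2;(1))
  P={1,7}:  v_{1} + v_{7} = v_{2} ; sig = (2;(1))
  P={3,7}:  v_{3} + v_{7} = v_{1} ; sig = (2;(1))
  P={2,4}:  v_{2} + v_{4} = v_{6} + v_{7} ; sig = (2;(1,1))
  P={3,4}:  v_{3} + v_{4} = v_{5} + 2·v_{6} ; sig = (2;(1,2))
  P={2,3}:  v_{2} + v_{3} = 2·v_{1} ; sig = (2;(2))
  P={5,6,7}:  v_{5} + v_{6} + v_{7} = 0 ; sig = (3;())
  P={1,5,6}:  v_{1} + v_{5} + v_{6} = v_{3} ; sig = (3;(1))
  P={2,5,6}:  v_{2} + v_{5} + v_{6} = v_{1} ; sig = (3;(1))

Hence PRS(X_Σ) =
{ (2;(1)) ×3,  (2;(1,1)),  (2;(1,2)),  (2;(2)),  (3;()),  (3;(1)) ×2 }


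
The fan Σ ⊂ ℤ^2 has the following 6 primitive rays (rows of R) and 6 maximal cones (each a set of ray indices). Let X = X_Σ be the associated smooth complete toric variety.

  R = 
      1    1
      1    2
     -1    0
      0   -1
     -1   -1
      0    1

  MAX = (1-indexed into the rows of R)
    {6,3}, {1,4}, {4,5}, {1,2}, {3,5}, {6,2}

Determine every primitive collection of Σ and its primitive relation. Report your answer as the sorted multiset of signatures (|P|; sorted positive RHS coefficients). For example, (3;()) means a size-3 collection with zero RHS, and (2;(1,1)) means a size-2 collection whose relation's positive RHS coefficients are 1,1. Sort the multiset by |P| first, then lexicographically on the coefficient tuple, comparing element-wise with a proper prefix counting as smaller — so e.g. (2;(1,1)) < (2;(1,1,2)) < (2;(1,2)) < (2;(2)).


The 9 primitive collections of Σ (r=6, n=2):

  P={1,5}:  v_{1} + v_{5} = 0  ⟹  sig = (2;())
  P={4,6}:  v_{4} + v_{6} = 0  ⟹  sig = (2;())
  P={1,3}:  v_{1} + v_{3} = v_{6}  ⟹  sig = (2;(1))
  P={1,6}:  v_{1} + v_{6} = v_{2}  ⟹  sig = (2;(1))
  P={2,4}:  v_{2} + v_{4} = v_{1}  ⟹  sig = (2;(1))
  P={2,5}:  v_{2} + v_{5} = v_{6}  ⟹  sig = (2;(1))
  P={3,4}:  v_{3} + v_{4} = v_{5}  ⟹  sig = (2;(1))
  P={5,6}:  v_{5} + v_{6} = v_{3}  ⟹  sig = (2;(1))
  P={2,3}:  v_{2} + v_{3} = 2·v_{6}  ⟹  sig = (2;(2))

so the primitive-relation signature multiset is
    (2;())
    (2;())
    (2;(1))
    (2;(1))
    (2;(1))
    (2;(1))
    (2;(1))
    (2;(1))
    (2;(2))


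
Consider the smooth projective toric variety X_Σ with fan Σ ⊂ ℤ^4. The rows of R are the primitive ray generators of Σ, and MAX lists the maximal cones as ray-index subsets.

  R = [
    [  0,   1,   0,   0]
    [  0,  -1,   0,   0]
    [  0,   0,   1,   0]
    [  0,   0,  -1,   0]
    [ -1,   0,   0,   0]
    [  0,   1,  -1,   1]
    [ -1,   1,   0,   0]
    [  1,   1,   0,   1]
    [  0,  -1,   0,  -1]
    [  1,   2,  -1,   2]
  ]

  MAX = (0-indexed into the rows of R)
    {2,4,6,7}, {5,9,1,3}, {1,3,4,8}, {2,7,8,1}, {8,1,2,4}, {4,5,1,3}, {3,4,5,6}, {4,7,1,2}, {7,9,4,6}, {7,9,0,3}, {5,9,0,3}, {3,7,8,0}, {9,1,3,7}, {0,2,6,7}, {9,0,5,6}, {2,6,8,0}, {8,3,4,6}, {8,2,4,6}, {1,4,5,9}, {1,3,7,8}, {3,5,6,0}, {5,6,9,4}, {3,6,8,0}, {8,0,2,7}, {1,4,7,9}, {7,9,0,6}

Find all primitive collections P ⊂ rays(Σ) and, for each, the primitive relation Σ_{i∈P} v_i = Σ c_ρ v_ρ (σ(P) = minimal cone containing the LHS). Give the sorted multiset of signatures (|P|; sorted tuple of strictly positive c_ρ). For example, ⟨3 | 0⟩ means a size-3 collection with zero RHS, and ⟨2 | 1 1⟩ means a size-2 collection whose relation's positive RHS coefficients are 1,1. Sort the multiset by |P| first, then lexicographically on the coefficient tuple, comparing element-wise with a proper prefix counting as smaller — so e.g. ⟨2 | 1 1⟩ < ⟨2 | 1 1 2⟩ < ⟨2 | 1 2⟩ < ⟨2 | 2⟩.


Minimal non-faces — 15 found among 10 rays, 26 max cones:

  • {0,1}:  v_{0} + v_{1} = 0  →  sig = ⟨2 | 0⟩
  • {2,3}:  v_{2} + v_{3} = 0  →  sig = ⟨2 | 0⟩
  • {0,4}:  v_{0} + v_{4} = v_{6}  →  sig = ⟨2 | 1⟩
  • {1,6}:  v_{1} + v_{6} = v_{4}  →  sig = ⟨2 | 1⟩
  • {5,7}:  v_{5} + v_{7} = v_{9}  →  sig = ⟨2 | 1⟩
  • {5,8}:  v_{5} + v_{8} = v_{3}  →  sig = ⟨2 | 1⟩
  • {2,5}:  v_{2} + v_{5} = v_{4} + v_{7}  →  sig = ⟨2 | 1 1⟩
  • {8,9}:  v_{8} + v_{9} = v_{3} + v_{7}  →  sig = ⟨2 | 1 1⟩
  • {2,9}:  v_{2} + v_{9} = v_{4} + 2·v_{7}  →  sig = ⟨2 | 1 2⟩
  • {4,7,8}:  v_{4} + v_{7} + v_{8} = 0  →  sig = ⟨3 | 0⟩
  • {3,4,7}:  v_{3} + v_{4} + v_{7} = v_{5}  →  sig = ⟨3 | 1⟩
  • {6,7,8}:  v_{6} + v_{7} + v_{8} = v_{0}  →  sig = ⟨3 | 1⟩
  • {3,6,7}:  v_{3} + v_{6} + v_{7} = v_{0} + v_{5}  →  sig = ⟨3 | 1 1⟩
  • {3,6,9}:  v_{3} + v_{6} + v_{9} = v_{0} + 2·v_{5}  →  sig = ⟨3 | 1 2⟩
  • {3,4,9}:  v_{3} + v_{4} + v_{9} = 2·v_{5}  →  sig = ⟨3 | 2⟩

so the primitive-relation signature multiset is
{ ⟨2 | 0⟩ ×2,  ⟨2 | 1⟩ ×4,  ⟨2 | 1 1⟩ ×2,  ⟨2 | 1 2⟩,  ⟨3 | 0⟩,  ⟨3 | 1⟩ ×2,  ⟨3 | 1 1⟩,  ⟨3 | 1 2⟩,  ⟨3 | 2⟩ }


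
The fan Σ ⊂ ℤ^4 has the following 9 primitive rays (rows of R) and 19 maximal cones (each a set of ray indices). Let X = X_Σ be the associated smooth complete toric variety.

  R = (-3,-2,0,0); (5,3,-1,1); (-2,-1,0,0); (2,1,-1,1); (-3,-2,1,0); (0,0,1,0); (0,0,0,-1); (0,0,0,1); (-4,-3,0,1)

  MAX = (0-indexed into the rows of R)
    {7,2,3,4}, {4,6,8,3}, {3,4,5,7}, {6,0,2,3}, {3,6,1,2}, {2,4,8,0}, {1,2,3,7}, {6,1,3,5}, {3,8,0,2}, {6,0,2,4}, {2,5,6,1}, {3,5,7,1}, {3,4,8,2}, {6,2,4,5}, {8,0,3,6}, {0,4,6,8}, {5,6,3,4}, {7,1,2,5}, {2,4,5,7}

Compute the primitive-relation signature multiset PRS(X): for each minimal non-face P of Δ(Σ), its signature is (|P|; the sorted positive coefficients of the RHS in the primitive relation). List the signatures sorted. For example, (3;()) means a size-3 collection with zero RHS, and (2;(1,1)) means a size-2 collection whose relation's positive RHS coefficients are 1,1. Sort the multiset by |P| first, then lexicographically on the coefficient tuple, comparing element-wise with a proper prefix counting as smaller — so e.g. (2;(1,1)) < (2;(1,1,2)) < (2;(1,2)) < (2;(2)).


Minimal non-faces — 12 found among 9 rays, 19 max cones:

  • {6,7}:  v_{6} + v_{7} = 0  so sig = (2;())
  • {0,1}:  v_{0} + v_{1} = v_{3}  so sig = (2;(1))
  • {0,5}:  v_{0} + v_{5} = v_{4}  so sig = (2;(1))
  • {1,4}:  v_{1} + v_{4} = v_{3} + v_{5}  so sig = (2;(1,1))
  • {0,7}:  v_{0} + v_{7} = v_{2} + v_{3} + v_{4}  so sig = (2;(1,1,1))
  • {1,8}:  v_{1} + v_{8} = 2·v_{3} + v_{4}  so sig = (2;(1,2))
  • {5,8}:  v_{5} + v_{8} = v_{3} + 2·v_{4}  so sig = (2;(1,2))
  • {7,8}:  v_{7} + v_{8} = v_{2} + 2·v_{3} + 2·v_{4}  so sig = (2;(1,2,2))
  • {0,3,4}:  v_{0} + v_{3} + v_{4} = v_{8}  so sig = (3;(1))
  • {2,3,5}:  v_{2} + v_{3} + v_{5} = v_{7}  so sig = (3;(1))
  • {2,6,8}:  v_{2} + v_{6} + v_{8} = 2·v_{0}  so sig = (3;(2))
  • {2,3,4,6}:  v_{2} + v_{3} + v_{4} + v_{6} = v_{0}  so sig = (4;(1))

Signatures (|P|; sorted positive RHS coefficients), sorted:
[(2;()), (2;(1)), (2;(1)), (2;(1,1)), (2;(1,1,1)), (2;(1,2)), (2;(1,2)), (2;(1,2,2)), (3;(1)), (3;(1)), (3;(2)), (4;(1))]
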